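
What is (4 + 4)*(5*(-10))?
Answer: -400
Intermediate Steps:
(4 + 4)*(5*(-10)) = 8*(-50) = -400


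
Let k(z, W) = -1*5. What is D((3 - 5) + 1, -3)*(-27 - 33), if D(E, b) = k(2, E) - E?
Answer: 240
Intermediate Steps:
k(z, W) = -5
D(E, b) = -5 - E
D((3 - 5) + 1, -3)*(-27 - 33) = (-5 - ((3 - 5) + 1))*(-27 - 33) = (-5 - (-2 + 1))*(-60) = (-5 - 1*(-1))*(-60) = (-5 + 1)*(-60) = -4*(-60) = 240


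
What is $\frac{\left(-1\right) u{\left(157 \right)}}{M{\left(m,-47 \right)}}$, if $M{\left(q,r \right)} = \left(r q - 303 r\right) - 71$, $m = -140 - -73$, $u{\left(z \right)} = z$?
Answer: $- \frac{157}{17319} \approx -0.0090652$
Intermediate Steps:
$m = -67$ ($m = -140 + 73 = -67$)
$M{\left(q,r \right)} = -71 - 303 r + q r$ ($M{\left(q,r \right)} = \left(q r - 303 r\right) - 71 = \left(- 303 r + q r\right) - 71 = -71 - 303 r + q r$)
$\frac{\left(-1\right) u{\left(157 \right)}}{M{\left(m,-47 \right)}} = \frac{\left(-1\right) 157}{-71 - -14241 - -3149} = - \frac{157}{-71 + 14241 + 3149} = - \frac{157}{17319}$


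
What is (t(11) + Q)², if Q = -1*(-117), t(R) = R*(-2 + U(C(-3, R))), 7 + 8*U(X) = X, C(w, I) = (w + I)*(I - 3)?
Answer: 1923769/64 ≈ 30059.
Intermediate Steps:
C(w, I) = (-3 + I)*(I + w) (C(w, I) = (I + w)*(-3 + I) = (-3 + I)*(I + w))
U(X) = -7/8 + X/8
t(R) = R*(-7/4 - 3*R/4 + R²/8) (t(R) = R*(-2 + (-7/8 + (R² - 3*R - 3*(-3) + R*(-3))/8)) = R*(-2 + (-7/8 + (R² - 3*R + 9 - 3*R)/8)) = R*(-2 + (-7/8 + (9 + R² - 6*R)/8)) = R*(-2 + (-7/8 + (9/8 - 3*R/4 + R²/8))) = R*(-2 + (¼ - 3*R/4 + R²/8)) = R*(-7/4 - 3*R/4 + R²/8))
Q = 117
(t(11) + Q)² = ((⅛)*11*(-14 + 11² - 6*11) + 117)² = ((⅛)*11*(-14 + 121 - 66) + 117)² = ((⅛)*11*41 + 117)² = (451/8 + 117)² = (1387/8)² = 1923769/64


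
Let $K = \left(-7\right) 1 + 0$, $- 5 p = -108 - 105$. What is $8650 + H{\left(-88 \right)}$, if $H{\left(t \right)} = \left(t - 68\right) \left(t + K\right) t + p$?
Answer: $- \frac{6477337}{5} \approx -1.2955 \cdot 10^{6}$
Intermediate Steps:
$p = \frac{213}{5}$ ($p = - \frac{-108 - 105}{5} = \left(- \frac{1}{5}\right) \left(-213\right) = \frac{213}{5} \approx 42.6$)
$K = -7$ ($K = -7 + 0 = -7$)
$H{\left(t \right)} = \frac{213}{5} + t \left(-68 + t\right) \left(-7 + t\right)$ ($H{\left(t \right)} = \left(t - 68\right) \left(t - 7\right) t + \frac{213}{5} = \left(-68 + t\right) \left(-7 + t\right) t + \frac{213}{5} = t \left(-68 + t\right) \left(-7 + t\right) + \frac{213}{5} = \frac{213}{5} + t \left(-68 + t\right) \left(-7 + t\right)$)
$8650 + H{\left(-88 \right)} = 8650 + \left(\frac{213}{5} + \left(-88\right)^{3} - 75 \left(-88\right)^{2} + 476 \left(-88\right)\right) = 8650 - \frac{6520587}{5} = - \frac{6477337}{5}$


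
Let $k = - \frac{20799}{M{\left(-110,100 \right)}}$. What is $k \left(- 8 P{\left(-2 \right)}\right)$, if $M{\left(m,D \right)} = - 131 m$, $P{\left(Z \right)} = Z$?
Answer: $- \frac{166392}{7205} \approx -23.094$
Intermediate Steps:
$k = - \frac{20799}{14410}$ ($k = - \frac{20799}{\left(-131\right) \left(-110\right)} = - \frac{20799}{14410} \approx -1.4434$)
$k \left(- 8 P{\left(-2 \right)}\right) = - \frac{20799 \left(\left(-8\right) \left(-2\right)\right)}{14410} = \left(- \frac{20799}{14410}\right) 16 = - \frac{166392}{7205}$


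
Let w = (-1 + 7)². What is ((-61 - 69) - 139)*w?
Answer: -9684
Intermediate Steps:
w = 36 (w = 6² = 36)
((-61 - 69) - 139)*w = ((-61 - 69) - 139)*36 = (-130 - 139)*36 = -269*36 = -9684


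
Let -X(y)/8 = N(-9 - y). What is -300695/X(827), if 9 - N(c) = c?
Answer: 60139/1352 ≈ 44.482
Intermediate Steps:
N(c) = 9 - c
X(y) = -144 - 8*y (X(y) = -8*(9 - (-9 - y)) = -8*(9 + (9 + y)) = -8*(18 + y) = -144 - 8*y)
-300695/X(827) = -300695/(-144 - 8*827) = -300695/(-144 - 6616) = -300695/(-6760) = -300695*(-1/6760) = 60139/1352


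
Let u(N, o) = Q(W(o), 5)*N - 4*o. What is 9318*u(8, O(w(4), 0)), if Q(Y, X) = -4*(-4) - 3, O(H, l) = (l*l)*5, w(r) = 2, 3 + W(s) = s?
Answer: 969072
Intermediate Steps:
W(s) = -3 + s
O(H, l) = 5*l**2 (O(H, l) = l**2*5 = 5*l**2)
Q(Y, X) = 13 (Q(Y, X) = 16 - 3 = 13)
u(N, o) = -4*o + 13*N (u(N, o) = 13*N - 4*o = -4*o + 13*N)
9318*u(8, O(w(4), 0)) = 9318*(-20*0**2 + 13*8) = 9318*(-20*0 + 104) = 9318*(-4*0 + 104) = 9318*(0 + 104) = 9318*104 = 969072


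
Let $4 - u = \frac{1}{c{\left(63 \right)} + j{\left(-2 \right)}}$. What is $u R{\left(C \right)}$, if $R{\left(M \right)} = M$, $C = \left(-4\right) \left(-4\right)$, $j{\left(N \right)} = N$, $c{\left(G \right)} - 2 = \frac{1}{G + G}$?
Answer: $-1952$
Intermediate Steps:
$c{\left(G \right)} = 2 + \frac{1}{2 G}$ ($c{\left(G \right)} = 2 + \frac{1}{G + G} = 2 + \frac{1}{2 G}$)
$C = 16$
$u = -122$ ($u = 4 - \frac{1}{\left(2 + \frac{1}{2 \cdot 63}\right) - 2} = 4 - \frac{1}{\left(2 + \frac{1}{2} \cdot \frac{1}{63}\right) - 2} = 4 - \frac{1}{\left(2 + \frac{1}{126}\right) - 2} = 4 - \frac{1}{\frac{253}{126} - 2} = 4 - \frac{1}{\frac{1}{126}} = 4 - 126 = -122$)
$u R{\left(C \right)} = \left(-122\right) 16 = -1952$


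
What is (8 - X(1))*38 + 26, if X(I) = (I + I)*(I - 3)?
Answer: 482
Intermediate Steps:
X(I) = 2*I*(-3 + I) (X(I) = (2*I)*(-3 + I) = 2*I*(-3 + I))
(8 - X(1))*38 + 26 = (8 - 2*(-3 + 1))*38 + 26 = (8 - 2*(-2))*38 + 26 = (8 - 1*(-4))*38 + 26 = (8 + 4)*38 + 26 = 12*38 + 26 = 456 + 26 = 482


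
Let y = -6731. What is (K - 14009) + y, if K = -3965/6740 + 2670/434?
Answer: -6065154341/292516 ≈ -20734.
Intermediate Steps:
K = 1627499/292516 (K = -3965*1/6740 + 2670*(1/434) = -793/1348 + 1335/217 = 1627499/292516 ≈ 5.5638)
(K - 14009) + y = (1627499/292516 - 14009) - 6731 = -4096229145/292516 - 6731 = -6065154341/292516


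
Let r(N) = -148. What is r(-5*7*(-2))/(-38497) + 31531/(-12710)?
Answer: -1211967827/489296870 ≈ -2.4770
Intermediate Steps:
r(-5*7*(-2))/(-38497) + 31531/(-12710) = -148/(-38497) + 31531/(-12710) = -148*(-1/38497) + 31531*(-1/12710) = 148/38497 - 31531/12710 = -1211967827/489296870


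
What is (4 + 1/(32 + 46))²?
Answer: 97969/6084 ≈ 16.103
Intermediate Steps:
(4 + 1/(32 + 46))² = (4 + 1/78)² = (313/78)² = 97969/6084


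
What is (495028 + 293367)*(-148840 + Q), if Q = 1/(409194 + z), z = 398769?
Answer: -94810185379275005/807963 ≈ -1.1734e+11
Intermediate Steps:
Q = 1/807963 (Q = 1/(409194 + 398769) = 1/807963 ≈ 1.2377e-6)
(495028 + 293367)*(-148840 + Q) = (495028 + 293367)*(-148840 + 1/807963) = 788395*(-120257212919/807963) = -94810185379275005/807963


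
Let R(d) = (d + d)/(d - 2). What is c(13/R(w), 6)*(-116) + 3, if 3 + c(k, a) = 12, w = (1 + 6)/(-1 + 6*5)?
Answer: -1041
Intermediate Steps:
w = 7/29 (w = 7/(-1 + 30) = 7/29 ≈ 0.24138)
R(d) = 2*d/(-2 + d) (R(d) = (2*d)/(-2 + d) = 2*d/(-2 + d))
c(k, a) = 9 (c(k, a) = -3 + 12 = 9)
c(13/R(w), 6)*(-116) + 3 = 9*(-116) + 3 = -1044 + 3 = -1041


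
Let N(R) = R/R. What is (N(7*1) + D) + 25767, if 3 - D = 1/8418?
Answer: 216940277/8418 ≈ 25771.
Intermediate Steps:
D = 25253/8418 (D = 3 - 1/8418 = 25253/8418 ≈ 2.9999)
N(R) = 1
(N(7*1) + D) + 25767 = (1 + 25253/8418) + 25767 = 33671/8418 + 25767 = 216940277/8418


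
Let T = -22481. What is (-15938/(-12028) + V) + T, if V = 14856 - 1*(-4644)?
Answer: -17919765/6014 ≈ -2979.7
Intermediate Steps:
V = 19500 (V = 14856 + 4644 = 19500)
(-15938/(-12028) + V) + T = (-15938/(-12028) + 19500) - 22481 = (-15938*(-1/12028) + 19500) - 22481 = (7969/6014 + 19500) - 22481 = 117280969/6014 - 22481 = -17919765/6014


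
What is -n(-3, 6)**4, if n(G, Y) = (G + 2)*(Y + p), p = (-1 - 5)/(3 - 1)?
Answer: -81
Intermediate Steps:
p = -3 (p = -6/2 = -6*1/2 = -3)
n(G, Y) = (-3 + Y)*(2 + G) (n(G, Y) = (G + 2)*(Y - 3) = (2 + G)*(-3 + Y) = (-3 + Y)*(2 + G))
-n(-3, 6)**4 = -(-6 - 3*(-3) + 2*6 - 3*6)**4 = -(-6 + 9 + 12 - 18)**4 = -1*(-3)**4 = -1*81 = -81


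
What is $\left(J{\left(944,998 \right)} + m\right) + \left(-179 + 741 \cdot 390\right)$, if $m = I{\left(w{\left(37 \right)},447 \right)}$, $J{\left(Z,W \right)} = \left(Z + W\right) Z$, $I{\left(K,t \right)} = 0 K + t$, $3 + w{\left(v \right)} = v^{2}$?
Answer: $2122506$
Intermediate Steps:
$w{\left(v \right)} = -3 + v^{2}$
$I{\left(K,t \right)} = t$ ($I{\left(K,t \right)} = 0 + t = t$)
$J{\left(Z,W \right)} = Z \left(W + Z\right)$ ($J{\left(Z,W \right)} = \left(W + Z\right) Z = Z \left(W + Z\right)$)
$m = 447$
$\left(J{\left(944,998 \right)} + m\right) + \left(-179 + 741 \cdot 390\right) = \left(944 \left(998 + 944\right) + 447\right) + \left(-179 + 741 \cdot 390\right) = \left(944 \cdot 1942 + 447\right) + \left(-179 + 288990\right) = \left(1833248 + 447\right) + 288811 = 1833695 + 288811 = 2122506$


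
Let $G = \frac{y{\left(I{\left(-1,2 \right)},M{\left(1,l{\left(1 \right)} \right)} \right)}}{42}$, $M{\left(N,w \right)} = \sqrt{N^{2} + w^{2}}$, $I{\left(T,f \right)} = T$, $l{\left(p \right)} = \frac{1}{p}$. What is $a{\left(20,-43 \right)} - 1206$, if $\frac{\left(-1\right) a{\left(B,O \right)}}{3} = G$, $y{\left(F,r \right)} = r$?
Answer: $-1206 - \frac{\sqrt{2}}{14} \approx -1206.1$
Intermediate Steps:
$G = \frac{\sqrt{2}}{42}$ ($G = \frac{\sqrt{1^{2} + \left(1^{-1}\right)^{2}}}{42} = \sqrt{1 + 1^{2}} \cdot \frac{1}{42} = \sqrt{1 + 1} \cdot \frac{1}{42} = \sqrt{2} \cdot \frac{1}{42} = \frac{\sqrt{2}}{42} \approx 0.033672$)
$a{\left(B,O \right)} = - \frac{\sqrt{2}}{14}$ ($a{\left(B,O \right)} = - 3 \frac{\sqrt{2}}{42} = - \frac{\sqrt{2}}{14}$)
$a{\left(20,-43 \right)} - 1206 = - \frac{\sqrt{2}}{14} - 1206 = -1206 - \frac{\sqrt{2}}{14}$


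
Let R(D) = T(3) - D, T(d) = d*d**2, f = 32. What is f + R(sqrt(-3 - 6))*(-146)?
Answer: -3910 + 438*I ≈ -3910.0 + 438.0*I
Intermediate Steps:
T(d) = d**3
R(D) = 27 - D (R(D) = 3**3 - D = 27 - D)
f + R(sqrt(-3 - 6))*(-146) = 32 + (27 - sqrt(-3 - 6))*(-146) = 32 + (27 - sqrt(-9))*(-146) = 32 + (27 - 3*I)*(-146) = 32 + (-3942 + 438*I) = -3910 + 438*I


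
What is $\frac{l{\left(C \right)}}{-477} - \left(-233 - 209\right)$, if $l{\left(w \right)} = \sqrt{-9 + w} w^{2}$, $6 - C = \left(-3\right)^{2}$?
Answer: $442 - \frac{2 i \sqrt{3}}{53} \approx 442.0 - 0.06536 i$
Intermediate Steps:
$C = -3$ ($C = 6 - \left(-3\right)^{2} = 6 - 9 = -3$)
$l{\left(w \right)} = w^{2} \sqrt{-9 + w}$
$\frac{l{\left(C \right)}}{-477} - \left(-233 - 209\right) = \frac{\left(-3\right)^{2} \sqrt{-9 - 3}}{-477} - \left(-233 - 209\right) = 9 \sqrt{-12} \left(- \frac{1}{477}\right) - \left(-233 - 209\right) = 9 \cdot 2 i \sqrt{3} \left(- \frac{1}{477}\right) - -442 = 18 i \sqrt{3} \left(- \frac{1}{477}\right) + 442 = - \frac{2 i \sqrt{3}}{53} + 442 = 442 - \frac{2 i \sqrt{3}}{53}$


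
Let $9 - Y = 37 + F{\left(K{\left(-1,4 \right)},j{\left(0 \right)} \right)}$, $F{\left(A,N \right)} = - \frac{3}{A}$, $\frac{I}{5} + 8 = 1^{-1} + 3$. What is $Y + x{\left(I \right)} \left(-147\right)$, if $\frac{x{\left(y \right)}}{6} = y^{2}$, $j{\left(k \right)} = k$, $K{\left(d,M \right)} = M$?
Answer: $- \frac{1411309}{4} \approx -3.5283 \cdot 10^{5}$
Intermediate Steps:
$I = -20$ ($I = -40 + 5 \left(1^{-1} + 3\right) = -40 + 5 \left(1 + 3\right) = -40 + 5 \cdot 4 = -40 + 20 = -20$)
$x{\left(y \right)} = 6 y^{2}$
$Y = - \frac{109}{4}$ ($Y = 9 - \left(37 - \frac{3}{4}\right) = 9 - \frac{145}{4} = - \frac{109}{4} \approx -27.25$)
$Y + x{\left(I \right)} \left(-147\right) = - \frac{109}{4} + 6 \left(-20\right)^{2} \left(-147\right) = - \frac{109}{4} + 6 \cdot 400 \left(-147\right) = - \frac{109}{4} + 2400 \left(-147\right) = - \frac{109}{4} - 352800 = - \frac{1411309}{4}$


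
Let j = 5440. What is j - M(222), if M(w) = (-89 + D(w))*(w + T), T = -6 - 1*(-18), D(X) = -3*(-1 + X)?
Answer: 181408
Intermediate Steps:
D(X) = 3 - 3*X
T = 12 (T = -6 + 18 = 12)
M(w) = (-86 - 3*w)*(12 + w) (M(w) = (-89 + (3 - 3*w))*(w + 12) = (-86 - 3*w)*(12 + w))
j - M(222) = 5440 - (-1032 - 122*222 - 3*222**2) = 5440 - (-1032 - 27084 - 3*49284) = 5440 - (-1032 - 27084 - 147852) = 5440 - 1*(-175968) = 5440 + 175968 = 181408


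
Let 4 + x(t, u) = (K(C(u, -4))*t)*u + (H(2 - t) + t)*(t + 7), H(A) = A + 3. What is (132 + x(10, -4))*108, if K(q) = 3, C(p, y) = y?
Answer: 10044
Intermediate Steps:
H(A) = 3 + A
x(t, u) = 31 + 5*t + 3*t*u (x(t, u) = -4 + ((3*t)*u + ((3 + (2 - t)) + t)*(t + 7)) = -4 + (3*t*u + ((5 - t) + t)*(7 + t)) = -4 + (3*t*u + 5*(7 + t)) = -4 + (3*t*u + (35 + 5*t)) = -4 + (35 + 5*t + 3*t*u) = 31 + 5*t + 3*t*u)
(132 + x(10, -4))*108 = (132 + (31 + 5*10 + 3*10*(-4)))*108 = (132 + (31 + 50 - 120))*108 = (132 - 39)*108 = 93*108 = 10044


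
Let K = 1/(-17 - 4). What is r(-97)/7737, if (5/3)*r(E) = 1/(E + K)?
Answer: -21/26280010 ≈ -7.9909e-7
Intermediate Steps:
K = -1/21 (K = 1/(-21) = -1/21 ≈ -0.047619)
r(E) = 3/(5*(-1/21 + E)) (r(E) = 3/(5*(E - 1/21)) = 3/(5*(-1/21 + E)))
r(-97)/7737 = (63/(5*(-1 + 21*(-97))))/7737 = (63/(5*(-1 - 2037)))*(1/7737) = ((63/5)/(-2038))*(1/7737) = ((63/5)*(-1/2038))*(1/7737) = -63/10190*1/7737 = -21/26280010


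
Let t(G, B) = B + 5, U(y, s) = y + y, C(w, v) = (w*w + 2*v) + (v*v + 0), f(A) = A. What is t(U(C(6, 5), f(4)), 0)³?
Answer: 125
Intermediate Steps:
C(w, v) = v² + w² + 2*v (C(w, v) = (w² + 2*v) + (v² + 0) = (w² + 2*v) + v² = v² + w² + 2*v)
U(y, s) = 2*y
t(G, B) = 5 + B
t(U(C(6, 5), f(4)), 0)³ = (5 + 0)³ = 5³ = 125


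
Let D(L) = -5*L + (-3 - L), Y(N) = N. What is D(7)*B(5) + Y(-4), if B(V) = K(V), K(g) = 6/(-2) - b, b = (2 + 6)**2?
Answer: 3011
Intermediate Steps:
b = 64 (b = 8**2 = 64)
K(g) = -67 (K(g) = 6/(-2) - 1*64 = 6*(-1/2) - 64 = -3 - 64 = -67)
B(V) = -67
D(L) = -3 - 6*L
D(7)*B(5) + Y(-4) = (-3 - 6*7)*(-67) - 4 = (-3 - 42)*(-67) - 4 = -45*(-67) - 4 = 3015 - 4 = 3011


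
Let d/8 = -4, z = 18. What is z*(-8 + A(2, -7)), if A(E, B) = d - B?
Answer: -594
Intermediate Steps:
d = -32 (d = 8*(-4) = -32)
A(E, B) = -32 - B
z*(-8 + A(2, -7)) = 18*(-8 + (-32 - 1*(-7))) = 18*(-8 + (-32 + 7)) = 18*(-8 - 25) = 18*(-33) = -594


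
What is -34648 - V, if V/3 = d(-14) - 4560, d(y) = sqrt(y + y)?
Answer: -20968 - 6*I*sqrt(7) ≈ -20968.0 - 15.875*I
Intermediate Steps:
d(y) = sqrt(2)*sqrt(y) (d(y) = sqrt(2*y) = sqrt(2)*sqrt(y))
V = -13680 + 6*I*sqrt(7) (V = 3*(sqrt(2)*sqrt(-14) - 4560) = 3*(sqrt(2)*(I*sqrt(14)) - 4560) = 3*(2*I*sqrt(7) - 4560) = 3*(-4560 + 2*I*sqrt(7)) = -13680 + 6*I*sqrt(7) ≈ -13680.0 + 15.875*I)
-34648 - V = -34648 - (-13680 + 6*I*sqrt(7)) = -34648 + (13680 - 6*I*sqrt(7)) = -20968 - 6*I*sqrt(7)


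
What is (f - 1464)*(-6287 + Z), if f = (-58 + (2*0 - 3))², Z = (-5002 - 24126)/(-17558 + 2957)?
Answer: -207118929263/14601 ≈ -1.4185e+7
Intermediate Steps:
Z = 29128/14601 (Z = -29128/(-14601) = -29128*(-1/14601) = 29128/14601 ≈ 1.9949)
f = 3721 (f = (-58 + (0 - 3))² = (-58 - 3)² = (-61)² = 3721)
(f - 1464)*(-6287 + Z) = (3721 - 1464)*(-6287 + 29128/14601) = 2257*(-91767359/14601) = -207118929263/14601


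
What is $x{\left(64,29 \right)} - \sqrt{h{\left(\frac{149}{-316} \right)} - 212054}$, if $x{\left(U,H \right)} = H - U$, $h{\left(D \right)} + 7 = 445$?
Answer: $-35 - 4 i \sqrt{13226} \approx -35.0 - 460.02 i$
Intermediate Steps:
$h{\left(D \right)} = 438$ ($h{\left(D \right)} = -7 + 445 = 438$)
$x{\left(64,29 \right)} - \sqrt{h{\left(\frac{149}{-316} \right)} - 212054} = \left(29 - 64\right) - \sqrt{438 - 212054} = \left(29 - 64\right) - \sqrt{-211616} = -35 - 4 i \sqrt{13226}$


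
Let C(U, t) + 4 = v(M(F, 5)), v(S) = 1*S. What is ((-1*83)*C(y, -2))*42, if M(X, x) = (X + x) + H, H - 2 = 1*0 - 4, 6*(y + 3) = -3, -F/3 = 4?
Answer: 45318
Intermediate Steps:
F = -12 (F = -3*4 = -12)
y = -7/2 (y = -3 + (⅙)*(-3) = -3 - ½ = -7/2 ≈ -3.5000)
H = -2 (H = 2 + (1*0 - 4) = 2 + (0 - 4) = 2 - 4 = -2)
M(X, x) = -2 + X + x (M(X, x) = (X + x) - 2 = -2 + X + x)
v(S) = S
C(U, t) = -13 (C(U, t) = -4 + (-2 - 12 + 5) = -4 - 9 = -13)
((-1*83)*C(y, -2))*42 = (-1*83*(-13))*42 = -83*(-13)*42 = 1079*42 = 45318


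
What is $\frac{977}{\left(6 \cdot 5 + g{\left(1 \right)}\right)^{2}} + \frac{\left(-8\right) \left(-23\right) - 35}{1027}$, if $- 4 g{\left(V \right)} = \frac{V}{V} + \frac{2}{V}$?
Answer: $\frac{1391825}{1081431} \approx 1.287$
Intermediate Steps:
$g{\left(V \right)} = - \frac{1}{4} - \frac{1}{2 V}$ ($g{\left(V \right)} = - \frac{\frac{V}{V} + \frac{2}{V}}{4} = - \frac{1 + \frac{2}{V}}{4} = - \frac{1}{4} - \frac{1}{2 V}$)
$\frac{977}{\left(6 \cdot 5 + g{\left(1 \right)}\right)^{2}} + \frac{\left(-8\right) \left(-23\right) - 35}{1027} = \frac{977}{\left(6 \cdot 5 + \frac{-2 - 1}{4 \cdot 1}\right)^{2}} + \frac{\left(-8\right) \left(-23\right) - 35}{1027} = \frac{977}{\left(30 + \frac{1}{4} \cdot 1 \left(-2 - 1\right)\right)^{2}} + \left(184 - 35\right) \frac{1}{1027} = \frac{977}{\left(30 + \frac{1}{4} \cdot 1 \left(-3\right)\right)^{2}} + 149 \cdot \frac{1}{1027} = \frac{977}{\left(30 - \frac{3}{4}\right)^{2}} + \frac{149}{1027} = \frac{977}{\left(\frac{117}{4}\right)^{2}} + \frac{149}{1027} = \frac{977}{\frac{13689}{16}} + \frac{149}{1027} = 977 \cdot \frac{16}{13689} + \frac{149}{1027} = \frac{15632}{13689} + \frac{149}{1027} = \frac{1391825}{1081431}$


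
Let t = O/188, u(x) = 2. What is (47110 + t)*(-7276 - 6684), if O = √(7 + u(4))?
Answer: -30909823670/47 ≈ -6.5766e+8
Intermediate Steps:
O = 3 (O = √(7 + 2) = √9 = 3)
t = 3/188 ≈ 0.015957
(47110 + t)*(-7276 - 6684) = (47110 + 3/188)*(-7276 - 6684) = (8856683/188)*(-13960) = -30909823670/47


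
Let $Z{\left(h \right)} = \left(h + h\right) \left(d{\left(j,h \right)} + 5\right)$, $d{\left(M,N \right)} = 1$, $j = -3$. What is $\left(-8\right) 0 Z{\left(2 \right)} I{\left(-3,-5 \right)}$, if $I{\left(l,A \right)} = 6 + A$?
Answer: $0$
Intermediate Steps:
$Z{\left(h \right)} = 12 h$ ($Z{\left(h \right)} = \left(h + h\right) \left(1 + 5\right) = 2 h 6 = 12 h$)
$\left(-8\right) 0 Z{\left(2 \right)} I{\left(-3,-5 \right)} = \left(-8\right) 0 \cdot 12 \cdot 2 \left(6 - 5\right) = 0 \cdot 24 \cdot 1 = 0 \cdot 1 = 0$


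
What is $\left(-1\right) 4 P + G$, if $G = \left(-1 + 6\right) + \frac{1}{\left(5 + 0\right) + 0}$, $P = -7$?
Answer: $\frac{166}{5} \approx 33.2$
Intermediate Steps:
$G = \frac{26}{5}$ ($G = 5 + \frac{1}{5 + 0} = 5 + \frac{1}{5} = \frac{26}{5} \approx 5.2$)
$\left(-1\right) 4 P + G = \left(-1\right) 4 \left(-7\right) + \frac{26}{5} = \left(-4\right) \left(-7\right) + \frac{26}{5} = 28 + \frac{26}{5} = \frac{166}{5}$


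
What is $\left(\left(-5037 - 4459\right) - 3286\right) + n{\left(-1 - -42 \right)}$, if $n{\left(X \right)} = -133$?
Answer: $-12915$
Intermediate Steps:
$\left(\left(-5037 - 4459\right) - 3286\right) + n{\left(-1 - -42 \right)} = \left(\left(-5037 - 4459\right) - 3286\right) - 133 = \left(-9496 - 3286\right) - 133 = -12782 - 133 = -12915$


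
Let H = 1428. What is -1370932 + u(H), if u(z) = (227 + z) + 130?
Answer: -1369147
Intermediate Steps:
u(z) = 357 + z
-1370932 + u(H) = -1370932 + (357 + 1428) = -1370932 + 1785 = -1369147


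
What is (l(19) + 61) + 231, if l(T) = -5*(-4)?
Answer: 312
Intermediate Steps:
l(T) = 20
(l(19) + 61) + 231 = (20 + 61) + 231 = 81 + 231 = 312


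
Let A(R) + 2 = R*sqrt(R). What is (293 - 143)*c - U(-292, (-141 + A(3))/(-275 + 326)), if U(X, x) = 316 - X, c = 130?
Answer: 18892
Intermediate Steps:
A(R) = -2 + R**(3/2) (A(R) = -2 + R*sqrt(R) = -2 + R**(3/2))
(293 - 143)*c - U(-292, (-141 + A(3))/(-275 + 326)) = (293 - 143)*130 - (316 - 1*(-292)) = 150*130 - (316 + 292) = 19500 - 1*608 = 19500 - 608 = 18892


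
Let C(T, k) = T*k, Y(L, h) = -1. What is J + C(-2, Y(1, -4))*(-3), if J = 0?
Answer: -6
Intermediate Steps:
J + C(-2, Y(1, -4))*(-3) = 0 - 2*(-1)*(-3) = 0 + 2*(-3) = 0 - 6 = -6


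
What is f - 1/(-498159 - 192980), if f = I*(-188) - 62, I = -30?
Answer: 3855173343/691139 ≈ 5578.0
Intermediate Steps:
f = 5578 (f = -30*(-188) - 62 = 5640 - 62 = 5578)
f - 1/(-498159 - 192980) = 5578 - 1/(-498159 - 192980) = 5578 - 1/(-691139) = 5578 - 1*(-1/691139) = 5578 + 1/691139 = 3855173343/691139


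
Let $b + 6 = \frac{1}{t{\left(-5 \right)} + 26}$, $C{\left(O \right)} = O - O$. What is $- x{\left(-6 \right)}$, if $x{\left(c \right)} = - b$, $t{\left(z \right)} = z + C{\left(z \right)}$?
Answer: $- \frac{125}{21} \approx -5.9524$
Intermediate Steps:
$C{\left(O \right)} = 0$
$t{\left(z \right)} = z$ ($t{\left(z \right)} = z + 0 = z$)
$b = - \frac{125}{21}$ ($b = -6 + \frac{1}{-5 + 26} = -6 + \frac{1}{21} = - \frac{125}{21} \approx -5.9524$)
$x{\left(c \right)} = \frac{125}{21}$ ($x{\left(c \right)} = \left(-1\right) \left(- \frac{125}{21}\right) = \frac{125}{21}$)
$- x{\left(-6 \right)} = \left(-1\right) \frac{125}{21} = - \frac{125}{21}$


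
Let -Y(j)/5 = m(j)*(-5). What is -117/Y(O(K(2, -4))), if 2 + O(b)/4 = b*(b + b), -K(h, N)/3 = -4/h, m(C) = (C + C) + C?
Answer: -39/7000 ≈ -0.0055714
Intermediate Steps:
m(C) = 3*C (m(C) = 2*C + C = 3*C)
K(h, N) = 12/h (K(h, N) = -(-12)/h = 12/h)
O(b) = -8 + 8*b² (O(b) = -8 + 4*(b*(b + b)) = -8 + 4*(b*(2*b)) = -8 + 4*(2*b²) = -8 + 8*b²)
Y(j) = 75*j (Y(j) = -5*3*j*(-5) = -(-75)*j = 75*j)
-117/Y(O(K(2, -4))) = -117*1/(75*(-8 + 8*(12/2)²)) = -117*1/(75*(-8 + 8*(12*(½))²)) = -117*1/(75*(-8 + 8*6²)) = -117*1/(75*(-8 + 8*36)) = -117*1/(75*(-8 + 288)) = -117/(75*280) = -117/21000 = -117*1/21000 = -39/7000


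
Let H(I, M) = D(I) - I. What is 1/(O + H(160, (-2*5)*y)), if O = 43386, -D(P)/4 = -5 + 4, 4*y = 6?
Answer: 1/43230 ≈ 2.3132e-5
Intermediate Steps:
y = 3/2 (y = (1/4)*6 = 3/2 ≈ 1.5000)
D(P) = 4 (D(P) = -4*(-5 + 4) = -4*(-1) = 4)
H(I, M) = 4 - I
1/(O + H(160, (-2*5)*y)) = 1/(43386 + (4 - 1*160)) = 1/(43386 + (4 - 160)) = 1/(43386 - 156) = 1/43230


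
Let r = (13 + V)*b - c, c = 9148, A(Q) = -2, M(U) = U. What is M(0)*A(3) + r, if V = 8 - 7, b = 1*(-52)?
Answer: -9876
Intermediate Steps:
b = -52
V = 1
r = -9876 (r = (13 + 1)*(-52) - 1*9148 = 14*(-52) - 9148 = -728 - 9148 = -9876)
M(0)*A(3) + r = 0*(-2) - 9876 = 0 - 9876 = -9876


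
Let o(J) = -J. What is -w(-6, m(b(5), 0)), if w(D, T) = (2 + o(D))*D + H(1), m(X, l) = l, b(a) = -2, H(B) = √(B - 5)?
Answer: 48 - 2*I ≈ 48.0 - 2.0*I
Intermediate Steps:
H(B) = √(-5 + B)
w(D, T) = 2*I + D*(2 - D) (w(D, T) = (2 - D)*D + √(-5 + 1) = D*(2 - D) + √(-4) = D*(2 - D) + 2*I = 2*I + D*(2 - D))
-w(-6, m(b(5), 0)) = -(-1*(-6)² + 2*I + 2*(-6)) = -(-1*36 + 2*I - 12) = -(-36 + 2*I - 12) = -(-48 + 2*I) = 48 - 2*I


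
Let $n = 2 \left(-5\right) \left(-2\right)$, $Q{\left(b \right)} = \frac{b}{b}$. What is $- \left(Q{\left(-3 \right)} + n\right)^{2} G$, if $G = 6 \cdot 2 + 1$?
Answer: $-5733$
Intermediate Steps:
$Q{\left(b \right)} = 1$
$G = 13$ ($G = 12 + 1 = 13$)
$n = 20$ ($n = \left(-10\right) \left(-2\right) = 20$)
$- \left(Q{\left(-3 \right)} + n\right)^{2} G = - \left(1 + 20\right)^{2} \cdot 13 = - 21^{2} \cdot 13 = - 441 \cdot 13 = \left(-1\right) 5733 = -5733$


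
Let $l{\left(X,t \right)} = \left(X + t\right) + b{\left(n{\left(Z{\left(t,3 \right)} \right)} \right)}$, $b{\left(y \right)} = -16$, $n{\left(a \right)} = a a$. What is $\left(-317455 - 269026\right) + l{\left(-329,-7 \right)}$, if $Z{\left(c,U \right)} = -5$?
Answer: $-586833$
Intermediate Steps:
$n{\left(a \right)} = a^{2}$
$l{\left(X,t \right)} = -16 + X + t$ ($l{\left(X,t \right)} = \left(X + t\right) - 16 = -16 + X + t$)
$\left(-317455 - 269026\right) + l{\left(-329,-7 \right)} = \left(-317455 - 269026\right) - 352 = -586481 - 352 = -586833$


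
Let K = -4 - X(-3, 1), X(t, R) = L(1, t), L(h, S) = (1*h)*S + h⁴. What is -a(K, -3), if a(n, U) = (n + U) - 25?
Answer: 30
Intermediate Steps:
L(h, S) = h⁴ + S*h (L(h, S) = h*S + h⁴ = S*h + h⁴ = h⁴ + S*h)
X(t, R) = 1 + t (X(t, R) = 1*(t + 1³) = 1*(t + 1) = 1*(1 + t) = 1 + t)
K = -2 (K = -4 - (1 - 3) = -4 - 1*(-2) = -4 + 2 = -2)
a(n, U) = -25 + U + n (a(n, U) = (U + n) - 25 = -25 + U + n)
-a(K, -3) = -(-25 - 3 - 2) = -1*(-30) = 30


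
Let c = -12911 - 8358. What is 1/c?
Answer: -1/21269 ≈ -4.7017e-5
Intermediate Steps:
c = -21269
1/c = 1/(-21269) = -1/21269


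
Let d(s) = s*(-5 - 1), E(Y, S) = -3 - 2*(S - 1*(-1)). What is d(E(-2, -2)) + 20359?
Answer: 20365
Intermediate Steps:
E(Y, S) = -5 - 2*S (E(Y, S) = -3 - 2*(S + 1) = -3 - 2*(1 + S) = -3 + (-2 - 2*S) = -5 - 2*S)
d(s) = -6*s (d(s) = s*(-6) = -6*s)
d(E(-2, -2)) + 20359 = -6*(-5 - 2*(-2)) + 20359 = -6*(-5 + 4) + 20359 = -6*(-1) + 20359 = 6 + 20359 = 20365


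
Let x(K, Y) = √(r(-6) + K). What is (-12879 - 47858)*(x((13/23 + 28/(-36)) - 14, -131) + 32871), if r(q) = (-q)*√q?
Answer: -1996485927 - 60737*√(-67666 + 28566*I*√6)/69 ≈ -1.9966e+9 - 2.5284e+5*I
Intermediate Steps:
r(q) = -q^(3/2)
x(K, Y) = √(K + 6*I*√6) (x(K, Y) = √(-(-6)^(3/2) + K) = √(-(-6)*I*√6 + K) = √(6*I*√6 + K) = √(K + 6*I*√6))
(-12879 - 47858)*(x((13/23 + 28/(-36)) - 14, -131) + 32871) = (-12879 - 47858)*(√(((13/23 + 28/(-36)) - 14) + 6*I*√6) + 32871) = -60737*(√(((13*(1/23) + 28*(-1/36)) - 14) + 6*I*√6) + 32871) = -60737*(√(((13/23 - 7/9) - 14) + 6*I*√6) + 32871) = -60737*(√((-44/207 - 14) + 6*I*√6) + 32871) = -60737*(√(-2942/207 + 6*I*√6) + 32871) = -60737*(32871 + √(-2942/207 + 6*I*√6)) = -1996485927 - 60737*√(-2942/207 + 6*I*√6)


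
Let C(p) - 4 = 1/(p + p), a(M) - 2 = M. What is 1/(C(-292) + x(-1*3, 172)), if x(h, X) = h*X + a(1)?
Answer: -584/297257 ≈ -0.0019646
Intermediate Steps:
a(M) = 2 + M
x(h, X) = 3 + X*h (x(h, X) = h*X + (2 + 1) = X*h + 3 = 3 + X*h)
C(p) = 4 + 1/(2*p) (C(p) = 4 + 1/(p + p) = 4 + 1/(2*p))
1/(C(-292) + x(-1*3, 172)) = 1/((4 + (1/2)/(-292)) + (3 + 172*(-1*3))) = 1/((4 + (1/2)*(-1/292)) + (3 + 172*(-3))) = 1/((4 - 1/584) + (3 - 516)) = 1/(2335/584 - 513) = 1/(-297257/584) = -584/297257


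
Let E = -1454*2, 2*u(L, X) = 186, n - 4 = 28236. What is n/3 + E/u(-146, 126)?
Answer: 290844/31 ≈ 9382.1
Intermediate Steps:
n = 28240 (n = 4 + 28236 = 28240)
u(L, X) = 93 (u(L, X) = (1/2)*186 = 93)
E = -2908
n/3 + E/u(-146, 126) = 28240/3 - 2908/93 = 290844/31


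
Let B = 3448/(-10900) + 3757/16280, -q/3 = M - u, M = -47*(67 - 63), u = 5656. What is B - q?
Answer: -155555182307/8872600 ≈ -17532.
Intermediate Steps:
M = -188 (M = -47*4 = -188)
q = 17532 (q = -3*(-188 - 1*5656) = -3*(-188 - 5656) = -3*(-5844) = 17532)
B = -759107/8872600 (B = 3448*(-1/10900) + 3757*(1/16280) = -862/2725 + 3757/16280 = -759107/8872600 ≈ -0.085556)
B - q = -759107/8872600 - 1*17532 = -759107/8872600 - 17532 = -155555182307/8872600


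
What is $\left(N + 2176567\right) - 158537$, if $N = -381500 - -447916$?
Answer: $2084446$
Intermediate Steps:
$N = 66416$ ($N = -381500 + 447916 = 66416$)
$\left(N + 2176567\right) - 158537 = \left(66416 + 2176567\right) - 158537 = 2242983 - 158537 = 2084446$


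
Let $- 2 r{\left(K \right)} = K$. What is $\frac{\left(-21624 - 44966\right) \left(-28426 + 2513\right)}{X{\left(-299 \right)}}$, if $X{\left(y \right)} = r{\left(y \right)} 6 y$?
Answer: $- \frac{1725546670}{268203} \approx -6433.7$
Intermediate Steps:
$r{\left(K \right)} = - \frac{K}{2}$
$X{\left(y \right)} = - 3 y^{2}$ ($X{\left(y \right)} = - \frac{y}{2} \cdot 6 y = - 3 y y = - 3 y^{2}$)
$\frac{\left(-21624 - 44966\right) \left(-28426 + 2513\right)}{X{\left(-299 \right)}} = \frac{\left(-21624 - 44966\right) \left(-28426 + 2513\right)}{\left(-3\right) \left(-299\right)^{2}} = \frac{\left(-66590\right) \left(-25913\right)}{\left(-3\right) 89401} = \frac{1725546670}{-268203} = 1725546670 \left(- \frac{1}{268203}\right) = - \frac{1725546670}{268203}$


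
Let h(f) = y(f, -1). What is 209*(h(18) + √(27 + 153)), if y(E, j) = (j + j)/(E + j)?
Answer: -418/17 + 1254*√5 ≈ 2779.4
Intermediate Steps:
y(E, j) = 2*j/(E + j) (y(E, j) = (2*j)/(E + j) = 2*j/(E + j))
h(f) = -2/(-1 + f) (h(f) = 2*(-1)/(f - 1) = 2*(-1)/(-1 + f) = -2/(-1 + f))
209*(h(18) + √(27 + 153)) = 209*(-2/(-1 + 18) + √(27 + 153)) = 209*(-2/17 + √180) = 209*(-2*1/17 + 6*√5) = 209*(-2/17 + 6*√5) = -418/17 + 1254*√5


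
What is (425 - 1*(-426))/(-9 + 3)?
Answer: -851/6 ≈ -141.83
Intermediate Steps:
(425 - 1*(-426))/(-9 + 3) = (425 + 426)/(-6) = -⅙*851 = -851/6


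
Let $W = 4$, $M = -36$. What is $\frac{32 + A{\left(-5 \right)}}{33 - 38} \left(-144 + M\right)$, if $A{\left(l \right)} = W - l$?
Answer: $1476$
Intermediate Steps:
$A{\left(l \right)} = 4 - l$
$\frac{32 + A{\left(-5 \right)}}{33 - 38} \left(-144 + M\right) = \frac{32 + \left(4 - -5\right)}{33 - 38} \left(-144 - 36\right) = \frac{32 + \left(4 + 5\right)}{-5} \left(-180\right) = \left(32 + 9\right) \left(- \frac{1}{5}\right) \left(-180\right) = 41 \left(- \frac{1}{5}\right) \left(-180\right) = \left(- \frac{41}{5}\right) \left(-180\right) = 1476$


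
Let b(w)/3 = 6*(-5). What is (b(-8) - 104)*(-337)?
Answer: 65378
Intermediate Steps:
b(w) = -90 (b(w) = 3*(6*(-5)) = 3*(-30) = -90)
(b(-8) - 104)*(-337) = (-90 - 104)*(-337) = -194*(-337) = 65378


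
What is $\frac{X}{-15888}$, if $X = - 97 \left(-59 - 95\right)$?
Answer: $- \frac{7469}{7944} \approx -0.94021$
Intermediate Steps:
$X = 14938$ ($X = \left(-97\right) \left(-154\right) = 14938$)
$\frac{X}{-15888} = \frac{14938}{-15888} = 14938 \left(- \frac{1}{15888}\right) = - \frac{7469}{7944}$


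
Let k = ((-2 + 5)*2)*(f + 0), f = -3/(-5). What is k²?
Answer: 324/25 ≈ 12.960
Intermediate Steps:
f = ⅗ (f = -3*(-⅕) = ⅗ ≈ 0.60000)
k = 18/5 (k = ((-2 + 5)*2)*(⅗ + 0) = (3*2)*(⅗) = 6*(⅗) = 18/5 ≈ 3.6000)
k² = (18/5)² = 324/25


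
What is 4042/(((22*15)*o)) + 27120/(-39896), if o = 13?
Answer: 2807177/10697115 ≈ 0.26242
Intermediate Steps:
4042/(((22*15)*o)) + 27120/(-39896) = 4042/(((22*15)*13)) + 27120/(-39896) = 4042/((330*13)) + 27120*(-1/39896) = 4042/4290 - 3390/4987 = 4042*(1/4290) - 3390/4987 = 2021/2145 - 3390/4987 = 2807177/10697115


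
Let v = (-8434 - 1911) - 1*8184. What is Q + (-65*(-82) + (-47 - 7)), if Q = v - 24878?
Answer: -38131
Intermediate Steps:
v = -18529 (v = -10345 - 8184 = -18529)
Q = -43407 (Q = -18529 - 24878 = -43407)
Q + (-65*(-82) + (-47 - 7)) = -43407 + (-65*(-82) + (-47 - 7)) = -43407 + (5330 - 54) = -43407 + 5276 = -38131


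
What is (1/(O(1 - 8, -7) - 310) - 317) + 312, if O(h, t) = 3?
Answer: -1536/307 ≈ -5.0033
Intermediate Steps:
(1/(O(1 - 8, -7) - 310) - 317) + 312 = (1/(3 - 310) - 317) + 312 = (1/(-307) - 317) + 312 = (-1/307 - 317) + 312 = -97320/307 + 312 = -1536/307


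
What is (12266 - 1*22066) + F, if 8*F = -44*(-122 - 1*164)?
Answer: -8227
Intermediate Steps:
F = 1573 (F = (-44*(-122 - 1*164))/8 = (-44*(-122 - 164))/8 = (-44*(-286))/8 = (⅛)*12584 = 1573)
(12266 - 1*22066) + F = (12266 - 1*22066) + 1573 = (12266 - 22066) + 1573 = -9800 + 1573 = -8227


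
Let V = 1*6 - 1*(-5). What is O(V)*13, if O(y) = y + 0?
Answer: 143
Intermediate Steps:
V = 11 (V = 6 + 5 = 11)
O(y) = y
O(V)*13 = 11*13 = 143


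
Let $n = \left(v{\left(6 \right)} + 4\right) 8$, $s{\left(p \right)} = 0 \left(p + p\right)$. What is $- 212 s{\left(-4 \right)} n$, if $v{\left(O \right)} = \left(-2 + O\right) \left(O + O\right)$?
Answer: $0$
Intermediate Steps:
$v{\left(O \right)} = 2 O \left(-2 + O\right)$ ($v{\left(O \right)} = \left(-2 + O\right) 2 O = 2 O \left(-2 + O\right)$)
$s{\left(p \right)} = 0$ ($s{\left(p \right)} = 0 \cdot 2 p = 0$)
$n = 416$ ($n = \left(2 \cdot 6 \left(-2 + 6\right) + 4\right) 8 = \left(2 \cdot 6 \cdot 4 + 4\right) 8 = \left(48 + 4\right) 8 = 52 \cdot 8 = 416$)
$- 212 s{\left(-4 \right)} n = \left(-212\right) 0 \cdot 416 = 0 \cdot 416 = 0$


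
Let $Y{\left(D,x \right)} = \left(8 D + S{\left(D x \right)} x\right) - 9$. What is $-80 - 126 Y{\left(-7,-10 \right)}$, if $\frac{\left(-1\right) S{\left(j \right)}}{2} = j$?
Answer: $-168290$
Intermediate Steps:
$S{\left(j \right)} = - 2 j$
$Y{\left(D,x \right)} = -9 + 8 D - 2 D x^{2}$ ($Y{\left(D,x \right)} = \left(8 D + - 2 D x x\right) - 9 = \left(8 D - 2 D x^{2}\right) - 9 = -9 + 8 D - 2 D x^{2}$)
$-80 - 126 Y{\left(-7,-10 \right)} = -80 - 126 \left(-9 + 8 \left(-7\right) - - 14 \left(-10\right)^{2}\right) = -80 - 126 \left(-9 - 56 - \left(-14\right) 100\right) = -80 - 126 \left(-9 - 56 + 1400\right) = -80 - 168210 = -168290$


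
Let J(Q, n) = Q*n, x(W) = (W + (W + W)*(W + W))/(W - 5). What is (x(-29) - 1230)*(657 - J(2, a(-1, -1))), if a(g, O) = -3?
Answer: -1761045/2 ≈ -8.8052e+5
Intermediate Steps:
x(W) = (W + 4*W²)/(-5 + W) (x(W) = (W + (2*W)*(2*W))/(-5 + W) = (W + 4*W²)/(-5 + W))
(x(-29) - 1230)*(657 - J(2, a(-1, -1))) = (-29*(1 + 4*(-29))/(-5 - 29) - 1230)*(657 - 2*(-3)) = (-29*(1 - 116)/(-34) - 1230)*(657 - 1*(-6)) = (-29*(-1/34)*(-115) - 1230)*(657 + 6) = (-3335/34 - 1230)*663 = -45155/34*663 = -1761045/2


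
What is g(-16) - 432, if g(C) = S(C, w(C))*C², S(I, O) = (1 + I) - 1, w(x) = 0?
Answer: -4528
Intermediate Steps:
S(I, O) = I
g(C) = C³ (g(C) = C*C² = C³)
g(-16) - 432 = (-16)³ - 432 = -4096 - 432 = -4528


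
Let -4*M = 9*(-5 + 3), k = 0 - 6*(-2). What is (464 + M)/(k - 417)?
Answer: -937/810 ≈ -1.1568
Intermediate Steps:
k = 12 (k = 0 + 12 = 12)
M = 9/2 (M = -9*(-5 + 3)/4 = -9*(-2)/4 = -1/4*(-18) = 9/2 ≈ 4.5000)
(464 + M)/(k - 417) = (464 + 9/2)/(12 - 417) = (937/2)/(-405) = (937/2)*(-1/405) = -937/810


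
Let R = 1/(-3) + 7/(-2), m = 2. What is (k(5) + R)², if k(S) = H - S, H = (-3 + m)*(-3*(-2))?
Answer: 7921/36 ≈ 220.03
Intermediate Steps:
R = -23/6 (R = 1*(-⅓) + 7*(-½) = -⅓ - 7/2 = -23/6 ≈ -3.8333)
H = -6 (H = (-3 + 2)*(-3*(-2)) = -1*6 = -6)
k(S) = -6 - S
(k(5) + R)² = ((-6 - 1*5) - 23/6)² = ((-6 - 5) - 23/6)² = (-11 - 23/6)² = (-89/6)² = 7921/36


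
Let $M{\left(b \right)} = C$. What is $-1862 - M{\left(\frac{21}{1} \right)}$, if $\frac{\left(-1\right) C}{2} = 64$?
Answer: $-1734$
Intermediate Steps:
$C = -128$ ($C = \left(-2\right) 64 = -128$)
$M{\left(b \right)} = -128$
$-1862 - M{\left(\frac{21}{1} \right)} = -1862 - -128 = -1862 + 128 = -1734$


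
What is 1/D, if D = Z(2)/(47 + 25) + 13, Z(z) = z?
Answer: 36/469 ≈ 0.076759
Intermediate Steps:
D = 469/36 (D = 2/(47 + 25) + 13 = 2/72 + 13 = (1/72)*2 + 13 = 1/36 + 13 = 469/36 ≈ 13.028)
1/D = 1/(469/36) = 36/469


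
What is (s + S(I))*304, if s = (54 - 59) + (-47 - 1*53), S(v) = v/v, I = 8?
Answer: -31616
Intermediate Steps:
S(v) = 1
s = -105 (s = -5 + (-47 - 53) = -5 - 100 = -105)
(s + S(I))*304 = (-105 + 1)*304 = -104*304 = -31616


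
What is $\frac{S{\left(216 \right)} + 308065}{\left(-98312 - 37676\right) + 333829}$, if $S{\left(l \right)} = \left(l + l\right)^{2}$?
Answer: $\frac{494689}{197841} \approx 2.5004$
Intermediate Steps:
$S{\left(l \right)} = 4 l^{2}$ ($S{\left(l \right)} = \left(2 l\right)^{2} = 4 l^{2}$)
$\frac{S{\left(216 \right)} + 308065}{\left(-98312 - 37676\right) + 333829} = \frac{4 \cdot 216^{2} + 308065}{\left(-98312 - 37676\right) + 333829} = \frac{4 \cdot 46656 + 308065}{-135988 + 333829} = \frac{186624 + 308065}{197841} = 494689 \cdot \frac{1}{197841} = \frac{494689}{197841}$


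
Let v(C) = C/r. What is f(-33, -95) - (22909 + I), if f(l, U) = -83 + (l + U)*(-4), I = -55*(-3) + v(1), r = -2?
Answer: -45289/2 ≈ -22645.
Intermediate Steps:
v(C) = -C/2 (v(C) = C/(-2) = C*(-½) = -C/2)
I = 329/2 (I = -55*(-3) - ½*1 = 165 - ½ = 329/2 ≈ 164.50)
f(l, U) = -83 - 4*U - 4*l (f(l, U) = -83 + (U + l)*(-4) = -83 + (-4*U - 4*l) = -83 - 4*U - 4*l)
f(-33, -95) - (22909 + I) = (-83 - 4*(-95) - 4*(-33)) - (22909 + 329/2) = (-83 + 380 + 132) - 1*46147/2 = 429 - 46147/2 = -45289/2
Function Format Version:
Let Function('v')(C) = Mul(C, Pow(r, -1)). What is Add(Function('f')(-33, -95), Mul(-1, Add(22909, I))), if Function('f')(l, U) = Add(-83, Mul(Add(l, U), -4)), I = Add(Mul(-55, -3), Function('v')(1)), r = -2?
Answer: Rational(-45289, 2) ≈ -22645.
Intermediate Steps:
Function('v')(C) = Mul(Rational(-1, 2), C) (Function('v')(C) = Mul(C, Pow(-2, -1)) = Mul(C, Rational(-1, 2)) = Mul(Rational(-1, 2), C))
I = Rational(329, 2) (I = Add(Mul(-55, -3), Mul(Rational(-1, 2), 1)) = Add(165, Rational(-1, 2)) = Rational(329, 2) ≈ 164.50)
Function('f')(l, U) = Add(-83, Mul(-4, U), Mul(-4, l)) (Function('f')(l, U) = Add(-83, Mul(Add(U, l), -4)) = Add(-83, Add(Mul(-4, U), Mul(-4, l))) = Add(-83, Mul(-4, U), Mul(-4, l)))
Add(Function('f')(-33, -95), Mul(-1, Add(22909, I))) = Add(Add(-83, Mul(-4, -95), Mul(-4, -33)), Mul(-1, Add(22909, Rational(329, 2)))) = Add(Add(-83, 380, 132), Mul(-1, Rational(46147, 2))) = Add(429, Rational(-46147, 2)) = Rational(-45289, 2)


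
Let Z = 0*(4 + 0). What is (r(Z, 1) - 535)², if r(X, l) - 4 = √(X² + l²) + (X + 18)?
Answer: 262144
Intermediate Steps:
Z = 0 (Z = 0*4 = 0)
r(X, l) = 22 + X + √(X² + l²) (r(X, l) = 4 + (√(X² + l²) + (X + 18)) = 4 + (√(X² + l²) + (18 + X)) = 4 + (18 + X + √(X² + l²)) = 22 + X + √(X² + l²))
(r(Z, 1) - 535)² = ((22 + 0 + √(0² + 1²)) - 535)² = ((22 + 0 + √(0 + 1)) - 535)² = ((22 + 0 + √1) - 535)² = ((22 + 0 + 1) - 535)² = (23 - 535)² = (-512)² = 262144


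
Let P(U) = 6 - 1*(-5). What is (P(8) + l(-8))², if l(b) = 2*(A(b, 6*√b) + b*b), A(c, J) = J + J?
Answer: 14713 + 13344*I*√2 ≈ 14713.0 + 18871.0*I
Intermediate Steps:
P(U) = 11 (P(U) = 6 + 5 = 11)
A(c, J) = 2*J
l(b) = 2*b² + 24*√b (l(b) = 2*(2*(6*√b) + b*b) = 2*(12*√b + b²) = 2*(b² + 12*√b) = 2*b² + 24*√b)
(P(8) + l(-8))² = (11 + (2*(-8)² + 24*√(-8)))² = (11 + (2*64 + 24*(2*I*√2)))² = (11 + (128 + 48*I*√2))² = (139 + 48*I*√2)²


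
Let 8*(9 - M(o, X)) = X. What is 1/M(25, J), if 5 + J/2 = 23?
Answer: 2/9 ≈ 0.22222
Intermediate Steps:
J = 36 (J = -10 + 2*23 = -10 + 46 = 36)
M(o, X) = 9 - X/8
1/M(25, J) = 1/(9 - ⅛*36) = 1/(9 - 9/2) = 1/(9/2) = 2/9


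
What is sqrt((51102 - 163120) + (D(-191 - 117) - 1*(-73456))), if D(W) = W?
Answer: 13*I*sqrt(230) ≈ 197.15*I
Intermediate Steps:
sqrt((51102 - 163120) + (D(-191 - 117) - 1*(-73456))) = sqrt((51102 - 163120) + ((-191 - 117) - 1*(-73456))) = sqrt(-112018 + (-308 + 73456)) = sqrt(-112018 + 73148) = sqrt(-38870) = 13*I*sqrt(230)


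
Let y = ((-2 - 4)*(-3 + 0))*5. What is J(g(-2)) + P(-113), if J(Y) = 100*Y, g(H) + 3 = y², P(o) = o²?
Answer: 822469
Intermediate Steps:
y = 90 (y = -6*(-3)*5 = 18*5 = 90)
g(H) = 8097 (g(H) = -3 + 90² = -3 + 8100 = 8097)
J(g(-2)) + P(-113) = 100*8097 + (-113)² = 809700 + 12769 = 822469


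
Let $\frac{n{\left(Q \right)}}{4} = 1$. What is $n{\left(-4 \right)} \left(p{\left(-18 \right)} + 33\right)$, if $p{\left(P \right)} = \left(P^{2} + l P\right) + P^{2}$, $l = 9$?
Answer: $2076$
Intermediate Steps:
$n{\left(Q \right)} = 4$ ($n{\left(Q \right)} = 4 \cdot 1 = 4$)
$p{\left(P \right)} = 2 P^{2} + 9 P$ ($p{\left(P \right)} = \left(P^{2} + 9 P\right) + P^{2} = 2 P^{2} + 9 P$)
$n{\left(-4 \right)} \left(p{\left(-18 \right)} + 33\right) = 4 \left(- 18 \left(9 + 2 \left(-18\right)\right) + 33\right) = 4 \left(- 18 \left(9 - 36\right) + 33\right) = 4 \left(\left(-18\right) \left(-27\right) + 33\right) = 4 \left(486 + 33\right) = 4 \cdot 519 = 2076$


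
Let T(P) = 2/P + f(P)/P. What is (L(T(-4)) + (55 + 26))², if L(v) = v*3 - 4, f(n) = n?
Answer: 24649/4 ≈ 6162.3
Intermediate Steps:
T(P) = 1 + 2/P (T(P) = 2/P + P/P = 2/P + 1 = 1 + 2/P)
L(v) = -4 + 3*v (L(v) = 3*v - 4 = -4 + 3*v)
(L(T(-4)) + (55 + 26))² = ((-4 + 3*((2 - 4)/(-4))) + (55 + 26))² = ((-4 + 3*(-¼*(-2))) + 81)² = ((-4 + 3*(½)) + 81)² = ((-4 + 3/2) + 81)² = (-5/2 + 81)² = (157/2)² = 24649/4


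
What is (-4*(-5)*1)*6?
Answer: 120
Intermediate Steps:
(-4*(-5)*1)*6 = (20*1)*6 = 20*6 = 120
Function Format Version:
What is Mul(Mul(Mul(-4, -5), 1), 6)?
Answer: 120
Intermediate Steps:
Mul(Mul(Mul(-4, -5), 1), 6) = Mul(Mul(20, 1), 6) = Mul(20, 6) = 120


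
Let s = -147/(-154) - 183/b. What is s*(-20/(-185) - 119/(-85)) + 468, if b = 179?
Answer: 340877547/728530 ≈ 467.90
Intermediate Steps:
s = -267/3938 (s = -147/(-154) - 183/179 = -147*(-1/154) - 183*1/179 = 21/22 - 183/179 = -267/3938 ≈ -0.067801)
s*(-20/(-185) - 119/(-85)) + 468 = -267*(-20/(-185) - 119/(-85))/3938 + 468 = -267*(-20*(-1/185) - 119*(-1/85))/3938 + 468 = -267*(4/37 + 7/5)/3938 + 468 = -267/3938*279/185 + 468 = -74493/728530 + 468 = 340877547/728530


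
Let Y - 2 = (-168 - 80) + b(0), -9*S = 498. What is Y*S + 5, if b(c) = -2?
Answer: 41183/3 ≈ 13728.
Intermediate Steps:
S = -166/3 (S = -⅑*498 = -166/3 ≈ -55.333)
Y = -248 (Y = 2 + ((-168 - 80) - 2) = 2 + (-248 - 2) = 2 - 250 = -248)
Y*S + 5 = -248*(-166/3) + 5 = 41168/3 + 5 = 41183/3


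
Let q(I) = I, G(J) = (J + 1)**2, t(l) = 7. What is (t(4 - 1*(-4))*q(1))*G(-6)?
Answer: 175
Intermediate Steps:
G(J) = (1 + J)**2
(t(4 - 1*(-4))*q(1))*G(-6) = (7*1)*(1 - 6)**2 = 7*(-5)**2 = 7*25 = 175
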